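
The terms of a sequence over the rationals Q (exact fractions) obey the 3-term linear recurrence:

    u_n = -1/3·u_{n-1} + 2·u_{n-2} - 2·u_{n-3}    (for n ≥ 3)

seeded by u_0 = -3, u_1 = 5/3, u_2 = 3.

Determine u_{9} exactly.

u_3 = -1/3·3 + 2·5/3 + -2·-3 = 25/3
u_4 = -1/3·25/3 + 2·3 + -2·5/3 = -1/9
u_5 = -1/3·-1/9 + 2·25/3 + -2·3 = 289/27
u_6 = -1/3·289/27 + 2·-1/9 + -2·25/3 = -1657/81
u_7 = -1/3·-1657/81 + 2·289/27 + -2·-1/9 = 6913/243
u_8 = -1/3·6913/243 + 2·-1657/81 + -2·289/27 = -52345/729
u_9 = -1/3·-52345/729 + 2·6913/243 + -2·-1657/81 = 266257/2187

266257/2187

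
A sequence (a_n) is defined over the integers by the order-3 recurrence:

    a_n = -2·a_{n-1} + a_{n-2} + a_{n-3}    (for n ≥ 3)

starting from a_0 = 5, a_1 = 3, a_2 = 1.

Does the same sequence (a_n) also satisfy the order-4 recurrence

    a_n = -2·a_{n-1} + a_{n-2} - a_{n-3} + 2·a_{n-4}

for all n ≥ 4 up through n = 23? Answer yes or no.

no

Terms a_0..a_23: 5, 3, 1, 6, -8, 23, -48, 111, -247, 557, -1250, 2810, -6313, 14186, -31875, 71623, -160935, 361618, -812548, 1825779, -4102488, 9218207, -20713123, 46541965
n=4: candidate gives -4, actual a_4 = -8 ✗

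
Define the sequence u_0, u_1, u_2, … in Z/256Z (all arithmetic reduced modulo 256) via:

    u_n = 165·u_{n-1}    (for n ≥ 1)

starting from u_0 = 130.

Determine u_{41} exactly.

138

u_1 = 165·130 = 202
u_2 = 165·202 = 50
u_3 = 165·50 = 58
u_4 = 165·58 = 98
u_5 = 165·98 = 42
u_6 = 165·42 = 18
u_7 = 165·18 = 154
u_8 = 165·154 = 66
u_9 = 165·66 = 138
u_10 = 165·138 = 242
u_11 = 165·242 = 250
u_12 = 165·250 = 34
u_13 = 165·34 = 234
u_14 = 165·234 = 210
u_15 = 165·210 = 90
u_16 = 165·90 = 2
u_17 = 165·2 = 74
u_18 = 165·74 = 178
u_19 = 165·178 = 186
u_20 = 165·186 = 226
u_21 = 165·226 = 170
u_22 = 165·170 = 146
u_23 = 165·146 = 26
u_24 = 165·26 = 194
u_25 = 165·194 = 10
u_26 = 165·10 = 114
u_27 = 165·114 = 122
u_28 = 165·122 = 162
u_29 = 165·162 = 106
u_30 = 165·106 = 82
u_31 = 165·82 = 218
u_32 = 165·218 = 130
u_33 = 165·130 = 202
u_34 = 165·202 = 50
u_35 = 165·50 = 58
u_36 = 165·58 = 98
u_37 = 165·98 = 42
u_38 = 165·42 = 18
u_39 = 165·18 = 154
u_40 = 165·154 = 66
u_41 = 165·66 = 138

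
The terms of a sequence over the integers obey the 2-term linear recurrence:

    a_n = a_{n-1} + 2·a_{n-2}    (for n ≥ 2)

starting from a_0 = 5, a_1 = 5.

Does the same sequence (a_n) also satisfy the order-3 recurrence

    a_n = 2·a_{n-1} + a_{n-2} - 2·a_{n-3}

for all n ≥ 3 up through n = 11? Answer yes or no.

yes

Terms a_0..a_11: 5, 5, 15, 25, 55, 105, 215, 425, 855, 1705, 3415, 6825
n=3: candidate gives 25, actual a_3 = 25 ✓
n=4: candidate gives 55, actual a_4 = 55 ✓
n=5: candidate gives 105, actual a_5 = 105 ✓
n=6: candidate gives 215, actual a_6 = 215 ✓
n=7: candidate gives 425, actual a_7 = 425 ✓
n=8: candidate gives 855, actual a_8 = 855 ✓
n=9: candidate gives 1705, actual a_9 = 1705 ✓
n=10: candidate gives 3415, actual a_10 = 3415 ✓
n=11: candidate gives 6825, actual a_11 = 6825 ✓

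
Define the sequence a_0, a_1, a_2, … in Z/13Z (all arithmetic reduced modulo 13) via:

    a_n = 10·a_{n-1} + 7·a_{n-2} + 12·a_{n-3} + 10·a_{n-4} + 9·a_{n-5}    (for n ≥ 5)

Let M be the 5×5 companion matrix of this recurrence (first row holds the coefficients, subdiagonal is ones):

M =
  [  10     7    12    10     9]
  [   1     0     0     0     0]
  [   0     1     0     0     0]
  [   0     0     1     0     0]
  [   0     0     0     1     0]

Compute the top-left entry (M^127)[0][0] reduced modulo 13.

(M^127)[0][0] is the top entry after applying M 127 times to the unit state (1, 0, 0, 0, 0). Equivalently it is h_{131} for the auxiliary sequence (h_n) obeying the same recurrence with h_4 = 1 and h_i = 0 for 0 ≤ i < 4:
h_5 = 10·1 + 7·0 + 12·0 + 10·0 + 9·0 = 10
h_6 = 10·10 + 7·1 + 12·0 + 10·0 + 9·0 = 3
h_7 = 10·3 + 7·10 + 12·1 + 10·0 + 9·0 = 8
h_8 = 10·8 + 7·3 + 12·10 + 10·1 + 9·0 = 10
h_9 = 10·10 + 7·8 + 12·3 + 10·10 + 9·1 = 2
h_10 = 10·2 + 7·10 + 12·8 + 10·3 + 9·10 = 7
Continuing the recurrence:
  h_11 = 12;  h_12 = 1;  h_13 = 2;  h_14 = 12;  h_15 = 4;  h_16 = 6
  h_17 = 1;  h_18 = 4;  h_19 = 7;  h_20 = 11;  h_21 = 11;  h_22 = 8
  h_23 = 5;  h_24 = 8;  h_25 = 4;  h_26 = 10;  h_27 = 8;  h_28 = 11
  h_29 = 8;  h_30 = 12;  h_31 = 10;  h_32 = 7;  h_33 = 8;  h_34 = 12
  h_35 = 0;  h_36 = 2;  h_37 = 8;  h_38 = 0;  h_39 = 6;  h_40 = 7
  h_41 = 2;  h_42 = 5;  h_43 = 0;  h_44 = 1;  h_45 = 10;  h_46 = 6
  h_47 = 5;  h_48 = 1;  h_49 = 5;  h_50 = 7;  h_51 = 0;  h_52 = 8
  h_53 = 2;  h_54 = 9;  h_55 = 3;  h_56 = 2;  h_57 = 7;  h_58 = 7
  h_59 = 7;  h_60 = 3;  h_61 = 4;  h_62 = 5;  h_63 = 0;  h_64 = 7
  h_65 = 2;  h_66 = 12;  h_67 = 3;  h_68 = 0;  h_69 = 1;  h_70 = 2
  h_71 = 9;  h_72 = 0;  h_73 = 6;  h_74 = 2;  h_75 = 1;  h_76 = 8
  h_77 = 2;  h_78 = 6;  h_79 = 3;  h_80 = 3;  h_81 = 7;  h_82 = 10
  h_83 = 9;  h_84 = 2;  h_85 = 1;  h_86 = 9;  h_87 = 2;  h_88 = 1
  h_89 = 4;  h_90 = 1;  h_91 = 8;  h_92 = 7;  h_93 = 5;  h_94 = 7
  h_95 = 5;  h_96 = 2;  h_97 = 5;  h_98 = 5;  h_99 = 1;  h_100 = 1
  h_101 = 2;  h_102 = 4;  h_103 = 4;  h_104 = 7;  h_105 = 6;  h_106 = 7
  h_107 = 12;  h_108 = 9;  h_109 = 4;  h_110 = 7;  h_111 = 12;  h_112 = 12
  h_113 = 6;  h_114 = 4;  h_115 = 6;  h_116 = 11;  h_117 = 4;  h_118 = 10
  h_119 = 5;  h_120 = 7;  h_121 = 0;  h_122 = 11;  h_123 = 9;  h_124 = 9
  h_125 = 10;  h_126 = 4;  h_127 = 4;  h_128 = 8;  h_129 = 12
h_130 = 10·12 + 7·8 + 12·4 + 10·4 + 9·10 = 3
h_131 = 10·3 + 7·12 + 12·8 + 10·4 + 9·4 = 0

0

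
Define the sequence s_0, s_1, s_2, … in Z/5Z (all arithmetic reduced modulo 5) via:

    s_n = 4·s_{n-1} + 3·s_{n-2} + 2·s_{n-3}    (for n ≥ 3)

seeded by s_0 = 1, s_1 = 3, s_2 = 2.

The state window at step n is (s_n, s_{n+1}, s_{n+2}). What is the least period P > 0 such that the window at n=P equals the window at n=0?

n=0: window = (1, 3, 2)
n=1: window = (3, 2, 4)
n=2: window = (2, 4, 3)
n=3: window = (4, 3, 3)
n=4: window = (3, 3, 4)
n=5: window = (3, 4, 1)
n=6: window = (4, 1, 2)
n=7: window = (1, 2, 4)
n=8: window = (2, 4, 4)
n=9: window = (4, 4, 2)
n=10: window = (4, 2, 3)
n=11: window = (2, 3, 1)
n=12: window = (3, 1, 2)
n=13: window = (1, 2, 2)
n=14: window = (2, 2, 1)
n=15: window = (2, 1, 4)
n=16: window = (1, 4, 3)
n=17: window = (4, 3, 1)
n=18: window = (3, 1, 1)
n=19: window = (1, 1, 3)
n=20: window = (1, 3, 2)
window at n=20 equals window at n=0 → period = 20

20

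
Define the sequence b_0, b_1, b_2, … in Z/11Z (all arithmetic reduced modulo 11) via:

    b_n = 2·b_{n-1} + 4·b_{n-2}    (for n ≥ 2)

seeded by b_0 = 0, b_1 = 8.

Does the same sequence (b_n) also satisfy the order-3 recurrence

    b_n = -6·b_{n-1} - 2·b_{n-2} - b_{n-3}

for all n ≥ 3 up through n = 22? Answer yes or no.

yes

Terms b_0..b_22: 0, 8, 5, 9, 5, 2, 2, 1, 10, 2, 0, 8, 5, 9, 5, 2, 2, 1, 10, 2, 0, 8, 5
n=3: candidate gives 9, actual b_3 = 9 ✓
n=4: candidate gives 5, actual b_4 = 5 ✓
n=5: candidate gives 2, actual b_5 = 2 ✓
n=6: candidate gives 2, actual b_6 = 2 ✓
n=7: candidate gives 1, actual b_7 = 1 ✓
n=8: candidate gives 10, actual b_8 = 10 ✓
n=9: candidate gives 2, actual b_9 = 2 ✓
n=10: candidate gives 0, actual b_10 = 0 ✓
n=11: candidate gives 8, actual b_11 = 8 ✓
n=12: candidate gives 5, actual b_12 = 5 ✓
n=13: candidate gives 9, actual b_13 = 9 ✓
n=14: candidate gives 5, actual b_14 = 5 ✓
n=15: candidate gives 2, actual b_15 = 2 ✓
n=16: candidate gives 2, actual b_16 = 2 ✓
n=17: candidate gives 1, actual b_17 = 1 ✓
n=18: candidate gives 10, actual b_18 = 10 ✓
n=19: candidate gives 2, actual b_19 = 2 ✓
n=20: candidate gives 0, actual b_20 = 0 ✓
n=21: candidate gives 8, actual b_21 = 8 ✓
n=22: candidate gives 5, actual b_22 = 5 ✓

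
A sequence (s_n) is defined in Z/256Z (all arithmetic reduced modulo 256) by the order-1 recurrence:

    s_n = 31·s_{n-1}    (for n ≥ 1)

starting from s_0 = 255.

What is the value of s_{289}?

225

s_1 = 31·255 = 225
s_2 = 31·225 = 63
s_3 = 31·63 = 161
s_4 = 31·161 = 127
s_5 = 31·127 = 97
s_6 = 31·97 = 191
s_7 = 31·191 = 33
s_8 = 31·33 = 255
(s_8) = (255) = (s_0), so the sequence has period 8.
289 ≡ 1 (mod 8), hence s_289 = s_1 = 225.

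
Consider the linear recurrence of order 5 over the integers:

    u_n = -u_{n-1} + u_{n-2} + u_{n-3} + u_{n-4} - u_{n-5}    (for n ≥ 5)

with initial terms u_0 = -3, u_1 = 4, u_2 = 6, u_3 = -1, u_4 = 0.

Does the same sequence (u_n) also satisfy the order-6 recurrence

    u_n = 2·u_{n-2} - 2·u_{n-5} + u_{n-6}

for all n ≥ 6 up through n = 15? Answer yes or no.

yes

Terms u_0..u_15: -3, 4, 6, -1, 0, 12, -11, 16, -14, 31, -52, 96, -147, 236, -370, 607
n=6: candidate gives -11, actual u_6 = -11 ✓
n=7: candidate gives 16, actual u_7 = 16 ✓
n=8: candidate gives -14, actual u_8 = -14 ✓
n=9: candidate gives 31, actual u_9 = 31 ✓
n=10: candidate gives -52, actual u_10 = -52 ✓
n=11: candidate gives 96, actual u_11 = 96 ✓
n=12: candidate gives -147, actual u_12 = -147 ✓
n=13: candidate gives 236, actual u_13 = 236 ✓
n=14: candidate gives -370, actual u_14 = -370 ✓
n=15: candidate gives 607, actual u_15 = 607 ✓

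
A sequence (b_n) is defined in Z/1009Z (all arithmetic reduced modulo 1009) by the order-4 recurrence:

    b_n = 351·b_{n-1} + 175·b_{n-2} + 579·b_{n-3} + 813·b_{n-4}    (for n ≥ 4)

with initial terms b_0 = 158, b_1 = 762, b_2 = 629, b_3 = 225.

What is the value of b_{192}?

514

b_4 = 351·225 + 175·629 + 579·762 + 813·158 = 943
b_5 = 351·943 + 175·225 + 579·629 + 813·762 = 996
b_6 = 351·996 + 175·943 + 579·225 + 813·629 = 968
b_7 = 351·968 + 175·996 + 579·943 + 813·225 = 911
b_8 = 351·911 + 175·968 + 579·996 + 813·943 = 160
b_9 = 351·160 + 175·911 + 579·968 + 813·996 = 666
Continuing the recurrence:
  b_10 = 161;  b_11 = 371;  b_12 = 78;  b_13 = 500;  b_14 = 82;  b_15 = 945
  b_16 = 731;  b_17 = 122;  b_18 = 575;  b_19 = 91;  b_20 = 397;  b_21 = 145
  b_22 = 828;  b_23 = 323;  b_24 = 58;  b_25 = 168;  b_26 = 10;  b_27 = 157
  b_28 = 492;  b_29 = 490;  b_30 = 946;  b_31 = 907;  b_32 = 200;  b_33 = 553
  b_34 = 773;  b_35 = 399;  b_36 = 352;  b_37 = 813;  b_38 = 678;  b_39 = 348
  b_40 = 809;  b_41 = 925;  b_42 = 84;  b_43 = 288;  b_44 = 407;  b_45 = 53
  b_46 = 983;  b_47 = 761;  b_48 = 577;  b_49 = 497;  b_50 = 711;  b_51 = 819
  b_52 = 336;  b_53 = 388;  b_54 = 108;  b_55 = 586;  b_56 = 971;  b_57 = 21
  b_58 = 3;  b_59 = 49;  b_60 = 1007;  b_61 = 449;  b_62 = 385;  b_63 = 139
  b_64 = 170;  b_65 = 962;  b_66 = 112;  b_67 = 364;  b_68 = 57;  b_69 = 363
  b_70 = 285;  b_71 = 103;  b_72 = 495;  b_73 = 90;  b_74 = 912;  b_75 = 915
  b_76 = 976;  b_77 = 73;  b_78 = 578;  b_79 = 53;  b_80 = 994;  b_81 = 475
  b_82 = 779;  b_83 = 475;  b_84 = 840;  b_85 = 345;  b_86 = 962;  b_87 = 241
  b_88 = 491;  b_89 = 621;  b_90 = 615;  b_91 = 589;  b_92 = 539;  b_93 = 944
  b_94 = 400;  b_95 = 764;  b_96 = 148;  b_97 = 154;  b_98 = 959;  b_99 = 843
  b_100 = 205;  b_101 = 924;  b_102 = 446;  b_103 = 292;  b_104 = 337;  b_105 = 321
  b_106 = 39;  b_107 = 910;  b_108 = 64;  b_109 = 119;  b_110 = 112;  b_111 = 562
  b_112 = 789;  b_113 = 96;  b_114 = 987;  b_115 = 589;  b_116 = 911;  b_117 = 799
  b_118 = 215;  b_119 = 726;  b_120 = 377;  b_121 = 233;  b_122 = 283;  b_123 = 169
  b_124 = 347;  b_125 = 158;  b_126 = 153;  b_127 = 928;  b_128 = 625;  b_129 = 479
  b_130 = 835;  b_131 = 938;  b_132 = 588;  b_133 = 342;  b_134 = 11;  b_135 = 353
  b_136 = 744;  b_137 = 925;  b_138 = 247;  b_139 = 724;  b_140 = 980;  b_141 = 541
  b_142 = 650;  b_143 = 672;  b_144 = 587;  b_145 = 659;  b_146 = 412;  b_147 = 931
  b_148 = 459;  b_149 = 557;  b_150 = 586;  b_151 = 1008;  b_152 = 759;  b_153 = 937
  b_154 = 190;  b_155 = 346;  b_156 = 568;  b_157 = 620;  b_158 = 839;  b_159 = 123
  b_160 = 753;  b_161 = 293;  b_162 = 131;  b_163 = 599;  b_164 = 965;  b_165 = 848
  b_166 = 648;  b_167 = 898;  b_168 = 943;  b_169 = 917;  b_170 = 987;  b_171 = 80
  b_172 = 42;  b_173 = 739;  b_174 = 545;  b_175 = 324;  b_176 = 141;  b_177 = 436
  b_178 = 183;  b_179 = 255;  b_180 = 251;  b_181 = 868;  b_182 = 266;  b_183 = 582
  b_184 = 935;  b_185 = 231;  b_186 = 832;  b_187 = 982;  b_188 = 847;  b_189 = 526
  b_190 = 778
b_191 = 351·778 + 175·526 + 579·847 + 813·982 = 156
b_192 = 351·156 + 175·778 + 579·526 + 813·847 = 514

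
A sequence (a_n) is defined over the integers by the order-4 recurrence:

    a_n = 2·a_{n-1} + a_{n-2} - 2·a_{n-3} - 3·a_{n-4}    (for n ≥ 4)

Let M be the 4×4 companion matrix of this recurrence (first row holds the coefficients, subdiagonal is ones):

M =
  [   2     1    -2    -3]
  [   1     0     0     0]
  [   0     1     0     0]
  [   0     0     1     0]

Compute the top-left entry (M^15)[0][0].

-13538

(M^15)[0][0] is the top entry after applying M 15 times to the unit state (1, 0, 0, 0). Equivalently it is h_{18} for the auxiliary sequence (h_n) obeying the same recurrence with h_3 = 1 and h_i = 0 for 0 ≤ i < 3:
h_4 = 2·1 + 1·0 + -2·0 + -3·0 = 2
h_5 = 2·2 + 1·1 + -2·0 + -3·0 = 5
h_6 = 2·5 + 1·2 + -2·1 + -3·0 = 10
h_7 = 2·10 + 1·5 + -2·2 + -3·1 = 18
h_8 = 2·18 + 1·10 + -2·5 + -3·2 = 30
h_9 = 2·30 + 1·18 + -2·10 + -3·5 = 43
h_10 = 2·43 + 1·30 + -2·18 + -3·10 = 50
h_11 = 2·50 + 1·43 + -2·30 + -3·18 = 29
h_12 = 2·29 + 1·50 + -2·43 + -3·30 = -68
h_13 = 2·-68 + 1·29 + -2·50 + -3·43 = -336
h_14 = 2·-336 + 1·-68 + -2·29 + -3·50 = -948
h_15 = 2·-948 + 1·-336 + -2·-68 + -3·29 = -2183
h_16 = 2·-2183 + 1·-948 + -2·-336 + -3·-68 = -4438
h_17 = 2·-4438 + 1·-2183 + -2·-948 + -3·-336 = -8155
h_18 = 2·-8155 + 1·-4438 + -2·-2183 + -3·-948 = -13538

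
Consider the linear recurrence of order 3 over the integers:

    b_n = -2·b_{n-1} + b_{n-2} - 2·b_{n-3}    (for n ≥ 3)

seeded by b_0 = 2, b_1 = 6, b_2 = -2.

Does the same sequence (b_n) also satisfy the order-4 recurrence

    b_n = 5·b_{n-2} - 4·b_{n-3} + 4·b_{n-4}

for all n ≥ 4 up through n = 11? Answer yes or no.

Terms b_0..b_11: 2, 6, -2, 6, -26, 62, -162, 438, -1162, 3086, -8210, 21830
n=4: candidate gives -26, actual b_4 = -26 ✓
n=5: candidate gives 62, actual b_5 = 62 ✓
n=6: candidate gives -162, actual b_6 = -162 ✓
n=7: candidate gives 438, actual b_7 = 438 ✓
n=8: candidate gives -1162, actual b_8 = -1162 ✓
n=9: candidate gives 3086, actual b_9 = 3086 ✓
n=10: candidate gives -8210, actual b_10 = -8210 ✓
n=11: candidate gives 21830, actual b_11 = 21830 ✓

yes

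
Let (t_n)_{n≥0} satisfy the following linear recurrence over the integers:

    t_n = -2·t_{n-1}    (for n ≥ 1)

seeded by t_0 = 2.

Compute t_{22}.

8388608

t_1 = -2·2 = -4
t_2 = -2·-4 = 8
t_3 = -2·8 = -16
t_4 = -2·-16 = 32
t_5 = -2·32 = -64
t_6 = -2·-64 = 128
t_7 = -2·128 = -256
t_8 = -2·-256 = 512
t_9 = -2·512 = -1024
t_10 = -2·-1024 = 2048
t_11 = -2·2048 = -4096
t_12 = -2·-4096 = 8192
t_13 = -2·8192 = -16384
t_14 = -2·-16384 = 32768
t_15 = -2·32768 = -65536
t_16 = -2·-65536 = 131072
t_17 = -2·131072 = -262144
t_18 = -2·-262144 = 524288
t_19 = -2·524288 = -1048576
t_20 = -2·-1048576 = 2097152
t_21 = -2·2097152 = -4194304
t_22 = -2·-4194304 = 8388608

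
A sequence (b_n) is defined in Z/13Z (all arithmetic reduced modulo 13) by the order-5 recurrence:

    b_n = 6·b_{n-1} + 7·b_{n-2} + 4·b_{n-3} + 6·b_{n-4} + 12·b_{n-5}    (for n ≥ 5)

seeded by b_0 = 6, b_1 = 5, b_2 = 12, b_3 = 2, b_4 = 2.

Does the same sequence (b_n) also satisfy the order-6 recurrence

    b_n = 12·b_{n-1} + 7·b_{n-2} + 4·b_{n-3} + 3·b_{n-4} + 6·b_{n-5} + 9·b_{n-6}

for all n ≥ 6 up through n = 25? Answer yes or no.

no

Terms b_0..b_25: 6, 5, 12, 2, 2, 7, 1, 11, 7, 7, 4, 10, 4, 2, 6, 5, 3, 7, 0, 7, 5, 1, 10, 12, 0, 8
n=6: candidate gives 5, actual b_6 = 1 ✗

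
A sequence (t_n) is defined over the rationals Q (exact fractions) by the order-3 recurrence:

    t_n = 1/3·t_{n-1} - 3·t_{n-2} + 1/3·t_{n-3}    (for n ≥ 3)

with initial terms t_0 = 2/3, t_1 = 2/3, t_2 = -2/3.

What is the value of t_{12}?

-1818226/59049

t_3 = 1/3·-2/3 + -3·2/3 + 1/3·2/3 = -2
t_4 = 1/3·-2 + -3·-2/3 + 1/3·2/3 = 14/9
t_5 = 1/3·14/9 + -3·-2 + 1/3·-2/3 = 170/27
t_6 = 1/3·170/27 + -3·14/9 + 1/3·-2 = -262/81
t_7 = 1/3·-262/81 + -3·170/27 + 1/3·14/9 = -4726/243
t_8 = 1/3·-4726/243 + -3·-262/81 + 1/3·170/27 = 3878/729
t_9 = 1/3·3878/729 + -3·-4726/243 + 1/3·-262/81 = 129122/2187
t_10 = 1/3·129122/2187 + -3·3878/729 + 1/3·-4726/243 = -18118/6561
t_11 = 1/3·-18118/6561 + -3·129122/2187 + 1/3·3878/729 = -3469510/19683
t_12 = 1/3·-3469510/19683 + -3·-18118/6561 + 1/3·129122/2187 = -1818226/59049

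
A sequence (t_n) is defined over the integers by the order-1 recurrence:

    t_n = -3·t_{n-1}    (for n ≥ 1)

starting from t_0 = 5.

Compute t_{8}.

32805

t_1 = -3·5 = -15
t_2 = -3·-15 = 45
t_3 = -3·45 = -135
t_4 = -3·-135 = 405
t_5 = -3·405 = -1215
t_6 = -3·-1215 = 3645
t_7 = -3·3645 = -10935
t_8 = -3·-10935 = 32805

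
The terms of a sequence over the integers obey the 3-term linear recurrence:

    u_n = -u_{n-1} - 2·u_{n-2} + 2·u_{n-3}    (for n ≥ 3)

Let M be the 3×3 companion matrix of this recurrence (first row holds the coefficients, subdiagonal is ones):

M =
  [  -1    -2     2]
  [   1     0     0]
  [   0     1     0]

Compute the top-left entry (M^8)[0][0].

(M^8)[0][0] is the top entry after applying M 8 times to the unit state (1, 0, 0). Equivalently it is h_{10} for the auxiliary sequence (h_n) obeying the same recurrence with h_2 = 1 and h_i = 0 for 0 ≤ i < 2:
h_3 = -1·1 + -2·0 + 2·0 = -1
h_4 = -1·-1 + -2·1 + 2·0 = -1
h_5 = -1·-1 + -2·-1 + 2·1 = 5
h_6 = -1·5 + -2·-1 + 2·-1 = -5
h_7 = -1·-5 + -2·5 + 2·-1 = -7
h_8 = -1·-7 + -2·-5 + 2·5 = 27
h_9 = -1·27 + -2·-7 + 2·-5 = -23
h_10 = -1·-23 + -2·27 + 2·-7 = -45

-45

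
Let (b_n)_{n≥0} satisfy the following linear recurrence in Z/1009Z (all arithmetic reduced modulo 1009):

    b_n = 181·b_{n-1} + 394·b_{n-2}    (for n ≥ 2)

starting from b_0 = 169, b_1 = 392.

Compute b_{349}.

b_2 = 181·392 + 394·169 = 314
b_3 = 181·314 + 394·392 = 401
b_4 = 181·401 + 394·314 = 551
b_5 = 181·551 + 394·401 = 430
b_6 = 181·430 + 394·551 = 296
b_7 = 181·296 + 394·430 = 7
Continuing the recurrence:
  b_8 = 847;  b_9 = 679;  b_10 = 549;  b_11 = 628;  b_12 = 31;  b_13 = 793
  b_14 = 361;  b_15 = 417;  b_16 = 776;  b_17 = 36;  b_18 = 479;  b_19 = 992
  b_20 = 1002;  b_21 = 107;  b_22 = 465;  b_23 = 198;  b_24 = 95;  b_25 = 361
  b_26 = 862;  b_27 = 601;  b_28 = 413;  b_29 = 775;  b_30 = 297;  b_31 = 912
  b_32 = 579;  b_33 = 996;  b_34 = 766;  b_35 = 336;  b_36 = 389;  b_37 = 993
  b_38 = 29;  b_39 = 963;  b_40 = 73;  b_41 = 134;  b_42 = 548;  b_43 = 634
  b_44 = 723;  b_45 = 266;  b_46 = 38;  b_47 = 692;  b_48 = 982;  b_49 = 376
  b_50 = 914;  b_51 = 788;  b_52 = 262;  b_53 = 708;  b_54 = 315;  b_55 = 979
  b_56 = 627;  b_57 = 767;  b_58 = 427;  b_59 = 101;  b_60 = 863;  b_61 = 251
  b_62 = 15;  b_63 = 709;  b_64 = 42;  b_65 = 392;  b_66 = 726;  b_67 = 307
  b_68 = 569;  b_69 = 958;  b_70 = 38;  b_71 = 910;  b_72 = 80;  b_73 = 699
  b_74 = 635;  b_75 = 867;  b_76 = 490;  b_77 = 454;  b_78 = 786;  b_79 = 280
  b_80 = 151;  b_81 = 427;  b_82 = 566;  b_83 = 272;  b_84 = 815;  b_85 = 415
  b_86 = 697;  b_87 = 84;  b_88 = 239;  b_89 = 680;  b_90 = 311;  b_91 = 322
  b_92 = 205;  b_93 = 515;  b_94 = 437;  b_95 = 496;  b_96 = 623;  b_97 = 442
  b_98 = 566;  b_99 = 128;  b_100 = 985;  b_101 = 683;  b_102 = 150;  b_103 = 615
  b_104 = 903;  b_105 = 135;  b_106 = 833;  b_107 = 145;  b_108 = 288;  b_109 = 286
  b_110 = 771;  b_111 = 994;  b_112 = 377;  b_113 = 778;  b_114 = 782;  b_115 = 78
  b_116 = 355;  b_117 = 141;  b_118 = 924;  b_119 = 818;  b_120 = 551;  b_121 = 261
  b_122 = 986;  b_123 = 798;  b_124 = 170;  b_125 = 104;  b_126 = 39;  b_127 = 612
  b_128 = 13;  b_129 = 312;  b_130 = 45;  b_131 = 912;  b_132 = 173;  b_133 = 158
  b_134 = 905;  b_135 = 41;  b_136 = 751;  b_137 = 735;  b_138 = 104;  b_139 = 669
  b_140 = 625;  b_141 = 354;  b_142 = 561;  b_143 = 875;  b_144 = 25;  b_145 = 161
  b_146 = 649;  b_147 = 292;  b_148 = 813;  b_149 = 870;  b_150 = 535;  b_151 = 700
  b_152 = 484;  b_153 = 164;  b_154 = 418;  b_155 = 23;  b_156 = 352;  b_157 = 126
  b_158 = 54;  b_159 = 896;  b_160 = 823;  b_161 = 514;  b_162 = 579;  b_163 = 579
  b_164 = 964;  b_165 = 19;  b_166 = 844;  b_167 = 828;  b_168 = 102;  b_169 = 625
  b_170 = 954;  b_171 = 189;  b_172 = 431;  b_173 = 118;  b_174 = 471;  b_175 = 573
  b_176 = 713;  b_177 = 656;  b_178 = 94;  b_179 = 21;  b_180 = 477;  b_181 = 774
  b_182 = 107;  b_183 = 434;  b_184 = 641;  b_185 = 461;  b_186 = 1007;  b_187 = 661
  b_188 = 800;  b_189 = 625;  b_190 = 509;  b_191 = 364;  b_192 = 54;  b_193 = 831
  b_194 = 157;  b_195 = 663;  b_196 = 241;  b_197 = 125;  b_198 = 535;  b_199 = 789
  b_200 = 449;  b_201 = 643;  b_202 = 679;  b_203 = 893;  b_204 = 334;  b_205 = 624
  b_206 = 362;  b_207 = 606;  b_208 = 64;  b_209 = 116;  b_210 = 807;  b_211 = 61
  b_212 = 65;  b_213 = 484;  b_214 = 206;  b_215 = 957;  b_216 = 113;  b_217 = 974
  b_218 = 854;  b_219 = 533;  b_220 = 88;  b_221 = 923;  b_222 = 944;  b_223 = 765
  b_224 = 856;  b_225 = 278;  b_226 = 126;  b_227 = 159;  b_228 = 730;  b_229 = 39
  b_230 = 51;  b_231 = 381;  b_232 = 263;  b_233 = 962;  b_234 = 269;  b_235 = 910
  b_236 = 284;  b_237 = 290;  b_238 = 928;  b_239 = 717;  b_240 = 999;  b_241 = 186
  b_242 = 465;  b_243 = 45;  b_244 = 654;  b_245 = 898;  b_246 = 470;  b_247 = 976
  b_248 = 614;  b_249 = 259;  b_250 = 221;  b_251 = 787;  b_252 = 478;  b_253 = 59
  b_254 = 238;  b_255 = 739;  b_256 = 506;  b_257 = 341;  b_258 = 763;  b_259 = 27
  b_260 = 791;  b_261 = 441;  b_262 = 992;  b_263 = 156;  b_264 = 349;  b_265 = 526
  b_266 = 642;  b_267 = 566;  b_268 = 226;  b_269 = 561;  b_270 = 893;  b_271 = 256
  b_272 = 632;  b_273 = 339;  b_274 = 604;  b_275 = 730;  b_276 = 812;  b_277 = 722
  b_278 = 596;  b_279 = 852;  b_280 = 571;  b_281 = 124;  b_282 = 213;  b_283 = 635
  b_284 = 84;  b_285 = 27;  b_286 = 650;  b_287 = 145;  b_288 = 834;  b_289 = 230
  b_290 = 932;  b_291 = 1008;  b_292 = 760;  b_293 = 951;  b_294 = 368;  b_295 = 369
  b_296 = 900;  b_297 = 541;  b_298 = 489;  b_299 = 981;  b_300 = 933;  b_301 = 437
  b_302 = 721;  b_303 = 988;  b_304 = 780;  b_305 = 727;  b_306 = 1001;  b_307 = 452
  b_308 = 967;  b_309 = 974;  b_310 = 324;  b_311 = 458;  b_312 = 682;  b_313 = 185
  b_314 = 502;  b_315 = 294;  b_316 = 770;  b_317 = 938;  b_318 = 946;  b_319 = 983
  b_320 = 742;  b_321 = 960;  b_322 = 959;  b_323 = 905;  b_324 = 827;  b_325 = 748
  b_326 = 113;  b_327 = 357;  b_328 = 167;  b_329 = 364;  b_330 = 512;  b_331 = 991
  b_332 = 706;  b_333 = 623;  b_334 = 444;  b_335 = 928;  b_336 = 853;  b_337 = 390
  b_338 = 45;  b_339 = 365;  b_340 = 48;  b_341 = 139;  b_342 = 684;  b_343 = 986
  b_344 = 975;  b_345 = 928;  b_346 = 195;  b_347 = 354
b_348 = 181·354 + 394·195 = 653
b_349 = 181·653 + 394·354 = 374

374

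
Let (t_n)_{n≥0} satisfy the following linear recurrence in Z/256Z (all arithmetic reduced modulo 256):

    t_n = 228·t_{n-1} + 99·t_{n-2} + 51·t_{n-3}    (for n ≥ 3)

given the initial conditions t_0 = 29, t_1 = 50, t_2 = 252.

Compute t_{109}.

t_3 = 228·252 + 99·50 + 51·29 = 141
t_4 = 228·141 + 99·252 + 51·50 = 254
t_5 = 228·254 + 99·141 + 51·252 = 243
t_6 = 228·243 + 99·254 + 51·141 = 189
t_7 = 228·189 + 99·243 + 51·254 = 231
t_8 = 228·231 + 99·189 + 51·243 = 60
t_9 = 228·60 + 99·231 + 51·189 = 108
t_10 = 228·108 + 99·60 + 51·231 = 105
t_11 = 228·105 + 99·108 + 51·60 = 60
t_12 = 228·60 + 99·105 + 51·108 = 143
t_13 = 228·143 + 99·60 + 51·105 = 123
t_14 = 228·123 + 99·143 + 51·60 = 205
t_15 = 228·205 + 99·123 + 51·143 = 162
t_16 = 228·162 + 99·205 + 51·123 = 16
t_17 = 228·16 + 99·162 + 51·205 = 189
t_18 = 228·189 + 99·16 + 51·162 = 202
t_19 = 228·202 + 99·189 + 51·16 = 47
t_20 = 228·47 + 99·202 + 51·189 = 161
t_21 = 228·161 + 99·47 + 51·202 = 207
t_22 = 228·207 + 99·161 + 51·47 = 252
t_23 = 228·252 + 99·207 + 51·161 = 144
t_24 = 228·144 + 99·252 + 51·207 = 241
t_25 = 228·241 + 99·144 + 51·252 = 136
t_26 = 228·136 + 99·241 + 51·144 = 3
t_27 = 228·3 + 99·136 + 51·241 = 71
t_28 = 228·71 + 99·3 + 51·136 = 125
t_29 = 228·125 + 99·71 + 51·3 = 98
t_30 = 228·98 + 99·125 + 51·71 = 196
t_31 = 228·196 + 99·98 + 51·125 = 93
t_32 = 228·93 + 99·196 + 51·98 = 38
t_33 = 228·38 + 99·93 + 51·196 = 219
t_34 = 228·219 + 99·38 + 51·93 = 69
t_35 = 228·69 + 99·219 + 51·38 = 183
t_36 = 228·183 + 99·69 + 51·219 = 76
t_37 = 228·76 + 99·183 + 51·69 = 52
t_38 = 228·52 + 99·76 + 51·183 = 41
t_39 = 228·41 + 99·52 + 51·76 = 196
t_40 = 228·196 + 99·41 + 51·52 = 199
t_41 = 228·199 + 99·196 + 51·41 = 51
t_42 = 228·51 + 99·199 + 51·196 = 109
t_43 = 228·109 + 99·51 + 51·199 = 114
t_44 = 228·114 + 99·109 + 51·51 = 216
t_45 = 228·216 + 99·114 + 51·109 = 45
t_46 = 228·45 + 99·216 + 51·114 = 82
t_47 = 228·82 + 99·45 + 51·216 = 119
t_48 = 228·119 + 99·82 + 51·45 = 169
t_49 = 228·169 + 99·119 + 51·82 = 223
t_50 = 228·223 + 99·169 + 51·119 = 172
t_51 = 228·172 + 99·223 + 51·169 = 24
t_52 = 228·24 + 99·172 + 51·223 = 81
t_53 = 228·81 + 99·24 + 51·172 = 176
t_54 = 228·176 + 99·81 + 51·24 = 219
t_55 = 228·219 + 99·176 + 51·81 = 63
t_56 = 228·63 + 99·219 + 51·176 = 221
t_57 = 228·221 + 99·63 + 51·219 = 210
t_58 = 228·210 + 99·221 + 51·63 = 12
t_59 = 228·12 + 99·210 + 51·221 = 237
t_60 = 228·237 + 99·12 + 51·210 = 142
t_61 = 228·142 + 99·237 + 51·12 = 131
t_62 = 228·131 + 99·142 + 51·237 = 205
t_63 = 228·205 + 99·131 + 51·142 = 135
t_64 = 228·135 + 99·205 + 51·131 = 156
t_65 = 228·156 + 99·135 + 51·205 = 252
t_66 = 228·252 + 99·156 + 51·135 = 169
t_67 = 228·169 + 99·252 + 51·156 = 12
t_68 = 228·12 + 99·169 + 51·252 = 63
t_69 = 228·63 + 99·12 + 51·169 = 107
t_70 = 228·107 + 99·63 + 51·12 = 13
t_71 = 228·13 + 99·107 + 51·63 = 130
t_72 = 228·130 + 99·13 + 51·107 = 32
t_73 = 228·32 + 99·130 + 51·13 = 93
t_74 = 228·93 + 99·32 + 51·130 = 26
t_75 = 228·26 + 99·93 + 51·32 = 127
t_76 = 228·127 + 99·26 + 51·93 = 177
t_77 = 228·177 + 99·127 + 51·26 = 239
t_78 = 228·239 + 99·177 + 51·127 = 156
t_79 = 228·156 + 99·239 + 51·177 = 160
t_80 = 228·160 + 99·156 + 51·239 = 113
t_81 = 228·113 + 99·160 + 51·156 = 152
t_82 = 228·152 + 99·113 + 51·160 = 243
t_83 = 228·243 + 99·152 + 51·113 = 183
t_84 = 228·183 + 99·243 + 51·152 = 61
t_85 = 228·61 + 99·183 + 51·243 = 130
t_86 = 228·130 + 99·61 + 51·183 = 212
t_87 = 228·212 + 99·130 + 51·61 = 61
t_88 = 228·61 + 99·212 + 51·130 = 54
t_89 = 228·54 + 99·61 + 51·212 = 235
t_90 = 228·235 + 99·54 + 51·61 = 85
t_91 = 228·85 + 99·235 + 51·54 = 87
t_92 = 228·87 + 99·85 + 51·235 = 44
t_93 = 228·44 + 99·87 + 51·85 = 196
t_94 = 228·196 + 99·44 + 51·87 = 233
t_95 = 228·233 + 99·196 + 51·44 = 20
t_96 = 228·20 + 99·233 + 51·196 = 247
t_97 = 228·247 + 99·20 + 51·233 = 35
t_98 = 228·35 + 99·247 + 51·20 = 173
t_99 = 228·173 + 99·35 + 51·247 = 210
t_100 = 228·210 + 99·173 + 51·35 = 232
t_101 = 228·232 + 99·210 + 51·173 = 77
t_102 = 228·77 + 99·232 + 51·210 = 34
t_103 = 228·34 + 99·77 + 51·232 = 71
t_104 = 228·71 + 99·34 + 51·77 = 185
t_105 = 228·185 + 99·71 + 51·34 = 255
t_106 = 228·255 + 99·185 + 51·71 = 204
t_107 = 228·204 + 99·255 + 51·185 = 40
t_108 = 228·40 + 99·204 + 51·255 = 81
t_109 = 228·81 + 99·40 + 51·204 = 64

64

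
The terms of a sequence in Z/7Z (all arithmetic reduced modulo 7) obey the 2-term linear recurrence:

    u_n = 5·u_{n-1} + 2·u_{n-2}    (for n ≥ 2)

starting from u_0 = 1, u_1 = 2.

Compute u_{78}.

u_2 = 5·2 + 2·1 = 5
u_3 = 5·5 + 2·2 = 1
u_4 = 5·1 + 2·5 = 1
u_5 = 5·1 + 2·1 = 0
u_6 = 5·0 + 2·1 = 2
u_7 = 5·2 + 2·0 = 3
u_8 = 5·3 + 2·2 = 5
u_9 = 5·5 + 2·3 = 3
u_10 = 5·3 + 2·5 = 4
u_11 = 5·4 + 2·3 = 5
u_12 = 5·5 + 2·4 = 5
u_13 = 5·5 + 2·5 = 0
u_14 = 5·0 + 2·5 = 3
u_15 = 5·3 + 2·0 = 1
u_16 = 5·1 + 2·3 = 4
u_17 = 5·4 + 2·1 = 1
u_18 = 5·1 + 2·4 = 6
u_19 = 5·6 + 2·1 = 4
u_20 = 5·4 + 2·6 = 4
u_21 = 5·4 + 2·4 = 0
u_22 = 5·0 + 2·4 = 1
u_23 = 5·1 + 2·0 = 5
u_24 = 5·5 + 2·1 = 6
u_25 = 5·6 + 2·5 = 5
u_26 = 5·5 + 2·6 = 2
u_27 = 5·2 + 2·5 = 6
u_28 = 5·6 + 2·2 = 6
u_29 = 5·6 + 2·6 = 0
u_30 = 5·0 + 2·6 = 5
u_31 = 5·5 + 2·0 = 4
u_32 = 5·4 + 2·5 = 2
u_33 = 5·2 + 2·4 = 4
u_34 = 5·4 + 2·2 = 3
u_35 = 5·3 + 2·4 = 2
u_36 = 5·2 + 2·3 = 2
u_37 = 5·2 + 2·2 = 0
u_38 = 5·0 + 2·2 = 4
u_39 = 5·4 + 2·0 = 6
u_40 = 5·6 + 2·4 = 3
u_41 = 5·3 + 2·6 = 6
u_42 = 5·6 + 2·3 = 1
u_43 = 5·1 + 2·6 = 3
u_44 = 5·3 + 2·1 = 3
u_45 = 5·3 + 2·3 = 0
u_46 = 5·0 + 2·3 = 6
u_47 = 5·6 + 2·0 = 2
u_48 = 5·2 + 2·6 = 1
u_49 = 5·1 + 2·2 = 2
u_50 = 5·2 + 2·1 = 5
u_51 = 5·5 + 2·2 = 1
u_52 = 5·1 + 2·5 = 1
u_53 = 5·1 + 2·1 = 0
u_54 = 5·0 + 2·1 = 2
u_55 = 5·2 + 2·0 = 3
u_56 = 5·3 + 2·2 = 5
u_57 = 5·5 + 2·3 = 3
u_58 = 5·3 + 2·5 = 4
u_59 = 5·4 + 2·3 = 5
u_60 = 5·5 + 2·4 = 5
u_61 = 5·5 + 2·5 = 0
u_62 = 5·0 + 2·5 = 3
u_63 = 5·3 + 2·0 = 1
u_64 = 5·1 + 2·3 = 4
u_65 = 5·4 + 2·1 = 1
u_66 = 5·1 + 2·4 = 6
u_67 = 5·6 + 2·1 = 4
u_68 = 5·4 + 2·6 = 4
u_69 = 5·4 + 2·4 = 0
u_70 = 5·0 + 2·4 = 1
u_71 = 5·1 + 2·0 = 5
u_72 = 5·5 + 2·1 = 6
u_73 = 5·6 + 2·5 = 5
u_74 = 5·5 + 2·6 = 2
u_75 = 5·2 + 2·5 = 6
u_76 = 5·6 + 2·2 = 6
u_77 = 5·6 + 2·6 = 0
u_78 = 5·0 + 2·6 = 5

5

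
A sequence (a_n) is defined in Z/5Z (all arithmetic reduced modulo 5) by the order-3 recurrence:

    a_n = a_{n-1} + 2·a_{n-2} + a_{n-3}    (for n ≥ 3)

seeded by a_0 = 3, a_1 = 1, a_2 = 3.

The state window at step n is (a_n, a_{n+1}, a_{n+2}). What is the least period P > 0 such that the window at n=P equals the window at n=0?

n=0: window = (3, 1, 3)
n=1: window = (1, 3, 3)
n=2: window = (3, 3, 0)
n=3: window = (3, 0, 4)
n=4: window = (0, 4, 2)
n=5: window = (4, 2, 0)
n=6: window = (2, 0, 3)
n=7: window = (0, 3, 0)
n=8: window = (3, 0, 1)
n=9: window = (0, 1, 4)
n=10: window = (1, 4, 1)
n=11: window = (4, 1, 0)
n=12: window = (1, 0, 1)
n=13: window = (0, 1, 2)
n=14: window = (1, 2, 4)
n=15: window = (2, 4, 4)
n=16: window = (4, 4, 4)
n=17: window = (4, 4, 1)
n=18: window = (4, 1, 3)
n=19: window = (1, 3, 4)
n=20: window = (3, 4, 1)
n=21: window = (4, 1, 2)
n=22: window = (1, 2, 3)
n=23: window = (2, 3, 3)
n=24: window = (3, 3, 1)
n=25: window = (3, 1, 0)
n=26: window = (1, 0, 0)
n=27: window = (0, 0, 1)
n=28: window = (0, 1, 1)
n=29: window = (1, 1, 3)
n=30: window = (1, 3, 1)
n=31: window = (3, 1, 3)
window at n=31 equals window at n=0 → period = 31

31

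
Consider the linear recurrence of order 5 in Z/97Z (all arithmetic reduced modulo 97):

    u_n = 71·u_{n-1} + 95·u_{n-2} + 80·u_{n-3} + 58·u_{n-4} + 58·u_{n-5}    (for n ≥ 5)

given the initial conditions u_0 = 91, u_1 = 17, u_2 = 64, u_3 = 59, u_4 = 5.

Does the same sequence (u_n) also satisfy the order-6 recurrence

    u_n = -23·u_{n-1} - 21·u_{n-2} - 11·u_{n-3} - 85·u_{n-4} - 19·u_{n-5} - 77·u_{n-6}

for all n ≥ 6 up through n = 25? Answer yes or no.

yes

Terms u_0..u_25: 91, 17, 64, 59, 5, 78, 8, 89, 56, 37, 73, 83, 45, 4, 22, 40, 64, 45, 15, 88, 39, 27, 40, 46, 5, 16
n=6: candidate gives 8, actual u_6 = 8 ✓
n=7: candidate gives 89, actual u_7 = 89 ✓
n=8: candidate gives 56, actual u_8 = 56 ✓
n=9: candidate gives 37, actual u_9 = 37 ✓
n=10: candidate gives 73, actual u_10 = 73 ✓
n=11: candidate gives 83, actual u_11 = 83 ✓
n=12: candidate gives 45, actual u_12 = 45 ✓
n=13: candidate gives 4, actual u_13 = 4 ✓
n=14: candidate gives 22, actual u_14 = 22 ✓
n=15: candidate gives 40, actual u_15 = 40 ✓
n=16: candidate gives 64, actual u_16 = 64 ✓
n=17: candidate gives 45, actual u_17 = 45 ✓
n=18: candidate gives 15, actual u_18 = 15 ✓
n=19: candidate gives 88, actual u_19 = 88 ✓
n=20: candidate gives 39, actual u_20 = 39 ✓
n=21: candidate gives 27, actual u_21 = 27 ✓
n=22: candidate gives 40, actual u_22 = 40 ✓
n=23: candidate gives 46, actual u_23 = 46 ✓
n=24: candidate gives 5, actual u_24 = 5 ✓
n=25: candidate gives 16, actual u_25 = 16 ✓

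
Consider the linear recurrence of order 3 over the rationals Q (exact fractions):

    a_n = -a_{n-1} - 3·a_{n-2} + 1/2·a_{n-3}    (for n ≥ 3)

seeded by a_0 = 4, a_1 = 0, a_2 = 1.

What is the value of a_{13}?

210

a_3 = -1·1 + -3·0 + 1/2·4 = 1
a_4 = -1·1 + -3·1 + 1/2·0 = -4
a_5 = -1·-4 + -3·1 + 1/2·1 = 3/2
a_6 = -1·3/2 + -3·-4 + 1/2·1 = 11
a_7 = -1·11 + -3·3/2 + 1/2·-4 = -35/2
a_8 = -1·-35/2 + -3·11 + 1/2·3/2 = -59/4
a_9 = -1·-59/4 + -3·-35/2 + 1/2·11 = 291/4
a_10 = -1·291/4 + -3·-59/4 + 1/2·-35/2 = -149/4
a_11 = -1·-149/4 + -3·291/4 + 1/2·-59/4 = -1507/8
a_12 = -1·-1507/8 + -3·-149/4 + 1/2·291/4 = 673/2
a_13 = -1·673/2 + -3·-1507/8 + 1/2·-149/4 = 210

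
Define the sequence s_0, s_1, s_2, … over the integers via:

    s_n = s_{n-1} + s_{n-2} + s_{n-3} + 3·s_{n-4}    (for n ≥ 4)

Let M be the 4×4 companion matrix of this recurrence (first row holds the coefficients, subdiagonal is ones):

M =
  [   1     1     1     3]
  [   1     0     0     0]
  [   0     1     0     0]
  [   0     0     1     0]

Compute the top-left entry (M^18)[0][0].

231952

(M^18)[0][0] is the top entry after applying M 18 times to the unit state (1, 0, 0, 0). Equivalently it is h_{21} for the auxiliary sequence (h_n) obeying the same recurrence with h_3 = 1 and h_i = 0 for 0 ≤ i < 3:
h_4 = 1·1 + 1·0 + 1·0 + 3·0 = 1
h_5 = 1·1 + 1·1 + 1·0 + 3·0 = 2
h_6 = 1·2 + 1·1 + 1·1 + 3·0 = 4
h_7 = 1·4 + 1·2 + 1·1 + 3·1 = 10
h_8 = 1·10 + 1·4 + 1·2 + 3·1 = 19
h_9 = 1·19 + 1·10 + 1·4 + 3·2 = 39
h_10 = 1·39 + 1·19 + 1·10 + 3·4 = 80
h_11 = 1·80 + 1·39 + 1·19 + 3·10 = 168
h_12 = 1·168 + 1·80 + 1·39 + 3·19 = 344
h_13 = 1·344 + 1·168 + 1·80 + 3·39 = 709
h_14 = 1·709 + 1·344 + 1·168 + 3·80 = 1461
h_15 = 1·1461 + 1·709 + 1·344 + 3·168 = 3018
h_16 = 1·3018 + 1·1461 + 1·709 + 3·344 = 6220
h_17 = 1·6220 + 1·3018 + 1·1461 + 3·709 = 12826
h_18 = 1·12826 + 1·6220 + 1·3018 + 3·1461 = 26447
h_19 = 1·26447 + 1·12826 + 1·6220 + 3·3018 = 54547
h_20 = 1·54547 + 1·26447 + 1·12826 + 3·6220 = 112480
h_21 = 1·112480 + 1·54547 + 1·26447 + 3·12826 = 231952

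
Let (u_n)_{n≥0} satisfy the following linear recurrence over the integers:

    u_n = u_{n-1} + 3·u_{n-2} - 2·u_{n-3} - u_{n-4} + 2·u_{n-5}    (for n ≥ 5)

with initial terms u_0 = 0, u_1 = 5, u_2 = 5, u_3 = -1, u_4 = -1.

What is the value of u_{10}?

-303

u_5 = 1·-1 + 3·-1 + -2·5 + -1·5 + 2·0 = -19
u_6 = 1·-19 + 3·-1 + -2·-1 + -1·5 + 2·5 = -15
u_7 = 1·-15 + 3·-19 + -2·-1 + -1·-1 + 2·5 = -59
u_8 = 1·-59 + 3·-15 + -2·-19 + -1·-1 + 2·-1 = -67
u_9 = 1·-67 + 3·-59 + -2·-15 + -1·-19 + 2·-1 = -197
u_10 = 1·-197 + 3·-67 + -2·-59 + -1·-15 + 2·-19 = -303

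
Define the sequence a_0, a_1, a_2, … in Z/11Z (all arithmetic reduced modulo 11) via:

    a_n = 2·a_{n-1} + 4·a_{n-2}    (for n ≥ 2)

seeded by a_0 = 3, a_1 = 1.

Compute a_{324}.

10

a_2 = 2·1 + 4·3 = 3
a_3 = 2·3 + 4·1 = 10
a_4 = 2·10 + 4·3 = 10
a_5 = 2·10 + 4·10 = 5
a_6 = 2·5 + 4·10 = 6
a_7 = 2·6 + 4·5 = 10
a_8 = 2·10 + 4·6 = 0
a_9 = 2·0 + 4·10 = 7
a_10 = 2·7 + 4·0 = 3
a_11 = 2·3 + 4·7 = 1
(a_10, a_11) = (3, 1) = (a_0, a_1), so the sequence has period 10.
324 ≡ 4 (mod 10), hence a_324 = a_4 = 10.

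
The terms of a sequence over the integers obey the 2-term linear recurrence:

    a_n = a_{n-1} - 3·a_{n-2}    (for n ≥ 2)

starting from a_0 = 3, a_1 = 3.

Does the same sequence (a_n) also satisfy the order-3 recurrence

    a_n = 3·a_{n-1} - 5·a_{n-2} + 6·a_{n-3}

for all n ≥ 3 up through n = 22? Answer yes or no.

yes

Terms a_0..a_22: 3, 3, -6, -15, 3, 48, 39, -105, -222, 93, 759, 480, -1797, -3237, 2154, 11865, 5403, -30192, -46401, 44175, 183378, 50853, -499281
n=3: candidate gives -15, actual a_3 = -15 ✓
n=4: candidate gives 3, actual a_4 = 3 ✓
n=5: candidate gives 48, actual a_5 = 48 ✓
n=6: candidate gives 39, actual a_6 = 39 ✓
n=7: candidate gives -105, actual a_7 = -105 ✓
n=8: candidate gives -222, actual a_8 = -222 ✓
n=9: candidate gives 93, actual a_9 = 93 ✓
n=10: candidate gives 759, actual a_10 = 759 ✓
n=11: candidate gives 480, actual a_11 = 480 ✓
n=12: candidate gives -1797, actual a_12 = -1797 ✓
n=13: candidate gives -3237, actual a_13 = -3237 ✓
n=14: candidate gives 2154, actual a_14 = 2154 ✓
n=15: candidate gives 11865, actual a_15 = 11865 ✓
n=16: candidate gives 5403, actual a_16 = 5403 ✓
n=17: candidate gives -30192, actual a_17 = -30192 ✓
n=18: candidate gives -46401, actual a_18 = -46401 ✓
n=19: candidate gives 44175, actual a_19 = 44175 ✓
n=20: candidate gives 183378, actual a_20 = 183378 ✓
n=21: candidate gives 50853, actual a_21 = 50853 ✓
n=22: candidate gives -499281, actual a_22 = -499281 ✓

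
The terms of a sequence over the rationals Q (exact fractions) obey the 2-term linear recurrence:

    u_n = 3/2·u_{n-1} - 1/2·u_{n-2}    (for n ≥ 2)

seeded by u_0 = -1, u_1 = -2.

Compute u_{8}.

u_2 = 3/2·-2 + -1/2·-1 = -5/2
u_3 = 3/2·-5/2 + -1/2·-2 = -11/4
u_4 = 3/2·-11/4 + -1/2·-5/2 = -23/8
u_5 = 3/2·-23/8 + -1/2·-11/4 = -47/16
u_6 = 3/2·-47/16 + -1/2·-23/8 = -95/32
u_7 = 3/2·-95/32 + -1/2·-47/16 = -191/64
u_8 = 3/2·-191/64 + -1/2·-95/32 = -383/128

-383/128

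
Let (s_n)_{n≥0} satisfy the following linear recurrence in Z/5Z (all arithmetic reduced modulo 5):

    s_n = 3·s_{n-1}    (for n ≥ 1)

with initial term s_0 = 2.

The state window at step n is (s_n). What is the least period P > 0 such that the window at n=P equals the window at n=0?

n=0: window = (2)
n=1: window = (1)
n=2: window = (3)
n=3: window = (4)
n=4: window = (2)
window at n=4 equals window at n=0 → period = 4

4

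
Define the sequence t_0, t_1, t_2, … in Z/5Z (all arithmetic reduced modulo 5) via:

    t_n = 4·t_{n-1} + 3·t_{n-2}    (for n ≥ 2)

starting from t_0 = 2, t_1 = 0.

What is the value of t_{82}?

3

t_2 = 4·0 + 3·2 = 1
t_3 = 4·1 + 3·0 = 4
t_4 = 4·4 + 3·1 = 4
t_5 = 4·4 + 3·4 = 3
t_6 = 4·3 + 3·4 = 4
t_7 = 4·4 + 3·3 = 0
t_8 = 4·0 + 3·4 = 2
t_9 = 4·2 + 3·0 = 3
t_10 = 4·3 + 3·2 = 3
t_11 = 4·3 + 3·3 = 1
t_12 = 4·1 + 3·3 = 3
t_13 = 4·3 + 3·1 = 0
t_14 = 4·0 + 3·3 = 4
t_15 = 4·4 + 3·0 = 1
t_16 = 4·1 + 3·4 = 1
t_17 = 4·1 + 3·1 = 2
t_18 = 4·2 + 3·1 = 1
t_19 = 4·1 + 3·2 = 0
t_20 = 4·0 + 3·1 = 3
t_21 = 4·3 + 3·0 = 2
t_22 = 4·2 + 3·3 = 2
t_23 = 4·2 + 3·2 = 4
t_24 = 4·4 + 3·2 = 2
t_25 = 4·2 + 3·4 = 0
(t_24, t_25) = (2, 0) = (t_0, t_1), so the sequence has period 24.
82 ≡ 10 (mod 24), hence t_82 = t_10 = 3.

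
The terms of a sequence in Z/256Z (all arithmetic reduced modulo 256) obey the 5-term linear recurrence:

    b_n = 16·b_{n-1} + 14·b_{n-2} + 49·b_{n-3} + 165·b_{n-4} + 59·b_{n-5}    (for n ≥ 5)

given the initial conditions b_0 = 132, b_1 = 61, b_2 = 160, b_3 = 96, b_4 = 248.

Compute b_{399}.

206

b_5 = 16·248 + 14·96 + 49·160 + 165·61 + 59·132 = 29
b_6 = 16·29 + 14·248 + 49·96 + 165·160 + 59·61 = 239
b_7 = 16·239 + 14·29 + 49·248 + 165·96 + 59·160 = 190
b_8 = 16·190 + 14·239 + 49·29 + 165·248 + 59·96 = 119
b_9 = 16·119 + 14·190 + 49·239 + 165·29 + 59·248 = 108
b_10 = 16·108 + 14·119 + 49·190 + 165·239 + 59·29 = 90
Continuing the recurrence:
  b_11 = 218;  b_12 = 181;  b_13 = 127;  b_14 = 118;  b_15 = 55;  b_16 = 26
  b_17 = 202;  b_18 = 230;  b_19 = 11;  b_20 = 93;  b_21 = 160;  b_22 = 253
  b_23 = 118;  b_24 = 80;  b_25 = 112;  b_26 = 231;  b_27 = 61;  b_28 = 164
  b_29 = 109;  b_30 = 40;  b_31 = 104;  b_32 = 80;  b_33 = 101;  b_34 = 127
  b_35 = 6;  b_36 = 47;  b_37 = 28;  b_38 = 154;  b_39 = 74;  b_40 = 21
  b_41 = 183;  b_42 = 118;  b_43 = 151;  b_44 = 130;  b_45 = 194;  b_46 = 94
  b_47 = 227;  b_48 = 13;  b_49 = 56;  b_50 = 245;  b_51 = 214;  b_52 = 48
  b_53 = 176;  b_54 = 103;  b_55 = 165;  b_56 = 228;  b_57 = 125;  b_58 = 208
  b_59 = 144;  b_60 = 72;  b_61 = 77;  b_62 = 47;  b_63 = 174;  b_64 = 199
  b_65 = 44;  b_66 = 250;  b_67 = 26;  b_68 = 21;  b_69 = 207;  b_70 = 86
  b_71 = 23;  b_72 = 74;  b_73 = 154;  b_74 = 54;  b_75 = 155;  b_76 = 29
  b_77 = 240;  b_78 = 141;  b_79 = 214;  b_80 = 112;  b_81 = 16;  b_82 = 71
  b_83 = 45;  b_84 = 68;  b_85 = 109;  b_86 = 152;  b_87 = 216;  b_88 = 224
  b_89 = 213;  b_90 = 255;  b_91 = 182;  b_92 = 63;  b_93 = 156;  b_94 = 122
  b_95 = 74;  b_96 = 181;  b_97 = 199;  b_98 = 22;  b_99 = 183;  b_100 = 114
  b_101 = 82;  b_102 = 110;  b_103 = 51;  b_104 = 141;  b_105 = 200;  b_106 = 197
  b_107 = 118;  b_108 = 16;  b_109 = 144;  b_110 = 135;  b_111 = 213;  b_112 = 196
  b_113 = 61;  b_114 = 128;  b_115 = 64;  b_116 = 24;  b_117 = 253;  b_118 = 239
  b_119 = 30;  b_120 = 151;  b_121 = 108;  b_122 = 26;  b_123 = 218;  b_124 = 245
  b_125 = 159;  b_126 = 182;  b_127 = 119;  b_128 = 250;  b_129 = 234;  b_130 = 6
  b_131 = 171;  b_132 = 93;  b_133 = 192;  b_134 = 157;  b_135 = 182;  b_136 = 16
  b_137 = 48;  b_138 = 39;  b_139 = 157;  b_140 = 100;  b_141 = 237;  b_142 = 136
  b_143 = 200;  b_144 = 240;  b_145 = 197;  b_146 = 255;  b_147 = 230;  b_148 = 207
  b_149 = 156;  b_150 = 218;  b_151 = 202;  b_152 = 213;  b_153 = 87;  b_154 = 54
  b_155 = 87;  b_156 = 226;  b_157 = 98;  b_158 = 254;  b_159 = 3;  b_160 = 141
  b_161 = 216;  b_162 = 21;  b_163 = 150;  b_164 = 112;  b_165 = 240;  b_166 = 39
  b_167 = 133;  b_168 = 36;  b_169 = 125;  b_170 = 176;  b_171 = 112;  b_172 = 104
  b_173 = 45;  b_174 = 47;  b_175 = 14;  b_176 = 231;  b_177 = 44;  b_178 = 186
  b_179 = 26;  b_180 = 85;  b_181 = 239;  b_182 = 150;  b_183 = 87;  b_184 = 42
  b_185 = 186;  b_186 = 86;  b_187 = 59;  b_188 = 29;  b_189 = 16;  b_190 = 45
  b_191 = 22;  b_192 = 48;  b_193 = 208;  b_194 = 135;  b_195 = 141;  b_196 = 4
  b_197 = 237;  b_198 = 248;  b_199 = 56;  b_200 = 128;  b_201 = 53;  b_202 = 127
  b_203 = 150;  b_204 = 223;  b_205 = 28;  b_206 = 186;  b_207 = 202;  b_208 = 117
  b_209 = 103;  b_210 = 214;  b_211 = 119;  b_212 = 210;  b_213 = 242;  b_214 = 14
  b_215 = 83;  b_216 = 13;  b_217 = 104;  b_218 = 229;  b_219 = 54;  b_220 = 80
  b_221 = 208;  b_222 = 71;  b_223 = 181;  b_224 = 4;  b_225 = 61;  b_226 = 96
  b_227 = 32;  b_228 = 56;  b_229 = 221;  b_230 = 239;  b_231 = 126;  b_232 = 183
  b_233 = 108;  b_234 = 218;  b_235 = 218;  b_236 = 53;  b_237 = 191;  b_238 = 246
  b_239 = 183;  b_240 = 218;  b_241 = 10;  b_242 = 38;  b_243 = 75;  b_244 = 93
  b_245 = 224;  b_246 = 61;  b_247 = 246;  b_248 = 208;  b_249 = 240;  b_250 = 103
  b_251 = 253;  b_252 = 36;  b_253 = 109;  b_254 = 232;  b_255 = 40;  b_256 = 144
  b_257 = 37;  b_258 = 127;  b_259 = 198;  b_260 = 111;  b_261 = 28;  b_262 = 26
  b_263 = 74;  b_264 = 149;  b_265 = 247;  b_266 = 246;  b_267 = 23;  b_268 = 66
  b_269 = 2;  b_270 = 158;  b_271 = 35;  b_272 = 13;  b_273 = 120;  b_274 = 53
  b_275 = 86;  b_276 = 176;  b_277 = 48;  b_278 = 231;  b_279 = 101;  b_280 = 100
  b_281 = 125;  b_282 = 144;  b_283 = 80;  b_284 = 136;  b_285 = 13;  b_286 = 47
  b_287 = 110;  b_288 = 7;  b_289 = 44;  b_290 = 122;  b_291 = 26;  b_292 = 149
  b_293 = 15;  b_294 = 214;  b_295 = 151;  b_296 = 10;  b_297 = 218;  b_298 = 118
  b_299 = 219;  b_300 = 29;  b_301 = 48;  b_302 = 205;  b_303 = 86;  b_304 = 240
  b_305 = 144;  b_306 = 199;  b_307 = 237;  b_308 = 196;  b_309 = 109;  b_310 = 88
  b_311 = 152;  b_312 = 32;  b_313 = 149;  b_314 = 255;  b_315 = 118;  b_316 = 127
  b_317 = 156;  b_318 = 250;  b_319 = 74;  b_320 = 53;  b_321 = 7;  b_322 = 150
  b_323 = 55;  b_324 = 50;  b_325 = 146;  b_326 = 174;  b_327 = 115;  b_328 = 141
  b_329 = 8;  b_330 = 5;  b_331 = 246;  b_332 = 144;  b_333 = 16;  b_334 = 7
  b_335 = 149;  b_336 = 68;  b_337 = 61;  b_338 = 64;  b_339 = 0;  b_340 = 88
  b_341 = 189;  b_342 = 239;  b_343 = 222;  b_344 = 215;  b_345 = 108;  b_346 = 154
  b_347 = 218;  b_348 = 117;  b_349 = 223;  b_350 = 54;  b_351 = 247;  b_352 = 186
  b_353 = 42;  b_354 = 70;  b_355 = 235;  b_356 = 93;  b_357 = 0;  b_358 = 221
  b_359 = 54;  b_360 = 144;  b_361 = 176;  b_362 = 167;  b_363 = 93;  b_364 = 228
  b_365 = 237;  b_366 = 72;  b_367 = 136;  b_368 = 48;  b_369 = 133;  b_370 = 255
  b_371 = 166;  b_372 = 15;  b_373 = 156;  b_374 = 90;  b_375 = 202;  b_376 = 85
  b_377 = 151;  b_378 = 182;  b_379 = 215;  b_380 = 162;  b_381 = 162;  b_382 = 62
  b_383 = 67;  b_384 = 141;  b_385 = 24;  b_386 = 85;  b_387 = 22;  b_388 = 240
  b_389 = 112;  b_390 = 167;  b_391 = 69;  b_392 = 164;  b_393 = 125;  b_394 = 112
  b_395 = 48;  b_396 = 168;  b_397 = 237
b_398 = 16·237 + 14·168 + 49·48 + 165·112 + 59·125 = 47
b_399 = 16·47 + 14·237 + 49·168 + 165·48 + 59·112 = 206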